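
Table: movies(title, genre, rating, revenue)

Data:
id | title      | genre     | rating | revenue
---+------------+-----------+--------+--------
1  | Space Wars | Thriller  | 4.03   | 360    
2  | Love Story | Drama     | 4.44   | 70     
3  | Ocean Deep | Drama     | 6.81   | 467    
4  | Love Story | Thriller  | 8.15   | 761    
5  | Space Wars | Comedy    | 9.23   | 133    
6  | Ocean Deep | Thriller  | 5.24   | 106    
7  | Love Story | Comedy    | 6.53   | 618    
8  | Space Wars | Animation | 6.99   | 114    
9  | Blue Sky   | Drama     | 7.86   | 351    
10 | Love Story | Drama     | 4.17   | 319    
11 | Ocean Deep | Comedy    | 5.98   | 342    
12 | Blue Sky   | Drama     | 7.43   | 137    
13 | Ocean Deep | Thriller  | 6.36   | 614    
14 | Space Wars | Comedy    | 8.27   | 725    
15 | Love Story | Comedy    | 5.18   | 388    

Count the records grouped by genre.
SELECT genre, COUNT(*) as count
FROM movies
GROUP BY genre

Result:
  Animation: 1
  Comedy: 5
  Drama: 5
  Thriller: 4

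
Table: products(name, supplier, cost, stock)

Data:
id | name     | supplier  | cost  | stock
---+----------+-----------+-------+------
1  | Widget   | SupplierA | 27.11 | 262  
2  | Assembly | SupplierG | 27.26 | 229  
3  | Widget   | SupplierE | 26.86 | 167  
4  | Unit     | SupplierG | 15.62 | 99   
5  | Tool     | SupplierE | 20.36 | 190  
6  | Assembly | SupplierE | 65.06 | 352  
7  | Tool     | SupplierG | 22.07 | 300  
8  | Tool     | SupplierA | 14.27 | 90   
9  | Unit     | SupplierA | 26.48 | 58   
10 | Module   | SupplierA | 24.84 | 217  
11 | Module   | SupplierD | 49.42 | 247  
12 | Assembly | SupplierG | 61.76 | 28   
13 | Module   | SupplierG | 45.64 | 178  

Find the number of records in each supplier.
SELECT supplier, COUNT(*) as count
FROM products
GROUP BY supplier

Result:
  SupplierA: 4
  SupplierD: 1
  SupplierE: 3
  SupplierG: 5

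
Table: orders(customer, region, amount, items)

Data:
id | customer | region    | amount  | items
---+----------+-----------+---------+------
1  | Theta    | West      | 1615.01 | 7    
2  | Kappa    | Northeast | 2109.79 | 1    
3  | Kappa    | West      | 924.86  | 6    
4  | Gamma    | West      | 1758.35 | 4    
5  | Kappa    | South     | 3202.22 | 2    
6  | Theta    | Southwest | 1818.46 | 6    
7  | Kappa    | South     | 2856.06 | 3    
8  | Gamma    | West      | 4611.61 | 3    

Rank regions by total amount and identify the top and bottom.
SELECT region, SUM(amount)
FROM orders
GROUP BY region
ORDER BY SUM(amount)

All groups:
  Southwest: 1818.46
  Northeast: 2109.79
  South: 6058.28
  West: 8909.83

Highest: West (8909.83)
Lowest: Southwest (1818.46)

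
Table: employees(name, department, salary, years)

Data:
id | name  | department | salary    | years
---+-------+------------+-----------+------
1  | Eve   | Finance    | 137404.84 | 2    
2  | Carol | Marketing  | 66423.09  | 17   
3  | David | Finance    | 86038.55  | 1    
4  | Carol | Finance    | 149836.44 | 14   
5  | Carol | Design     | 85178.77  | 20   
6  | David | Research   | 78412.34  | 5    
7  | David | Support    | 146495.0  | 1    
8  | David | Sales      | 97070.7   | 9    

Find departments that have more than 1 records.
SELECT department, COUNT(*) as cnt
FROM employees
GROUP BY department
HAVING COUNT(*) > 1

Result:
  Finance: 3

Note: HAVING filters groups after aggregation, WHERE filters rows before.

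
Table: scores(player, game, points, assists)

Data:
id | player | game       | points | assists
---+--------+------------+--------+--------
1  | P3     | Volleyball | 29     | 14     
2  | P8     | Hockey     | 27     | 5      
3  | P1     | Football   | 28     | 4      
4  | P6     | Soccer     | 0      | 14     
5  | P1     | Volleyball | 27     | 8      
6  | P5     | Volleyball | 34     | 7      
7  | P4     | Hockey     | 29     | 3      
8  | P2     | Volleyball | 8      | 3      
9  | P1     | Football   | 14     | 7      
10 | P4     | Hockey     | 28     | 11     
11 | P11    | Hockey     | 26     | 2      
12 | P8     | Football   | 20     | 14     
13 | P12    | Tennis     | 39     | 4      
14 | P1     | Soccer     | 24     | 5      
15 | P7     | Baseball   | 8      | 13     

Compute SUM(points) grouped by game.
SELECT game, SUM(points) as result
FROM scores
GROUP BY game

Result:
  Baseball: 8
  Football: 62
  Hockey: 110
  Soccer: 24
  Tennis: 39
  Volleyball: 98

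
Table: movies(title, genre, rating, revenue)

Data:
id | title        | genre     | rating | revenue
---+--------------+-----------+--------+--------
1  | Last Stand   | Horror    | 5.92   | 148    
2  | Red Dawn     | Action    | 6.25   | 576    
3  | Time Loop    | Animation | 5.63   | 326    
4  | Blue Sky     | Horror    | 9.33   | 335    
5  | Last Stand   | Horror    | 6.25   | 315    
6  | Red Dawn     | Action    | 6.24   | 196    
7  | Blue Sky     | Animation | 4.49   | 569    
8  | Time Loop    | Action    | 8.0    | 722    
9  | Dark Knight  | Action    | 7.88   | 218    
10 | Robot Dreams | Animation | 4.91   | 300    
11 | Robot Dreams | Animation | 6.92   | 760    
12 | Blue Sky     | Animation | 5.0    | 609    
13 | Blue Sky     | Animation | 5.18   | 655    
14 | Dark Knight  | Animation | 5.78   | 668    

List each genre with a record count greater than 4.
SELECT genre, COUNT(*) as cnt
FROM movies
GROUP BY genre
HAVING COUNT(*) > 4

Result:
  Animation: 7

Note: HAVING filters groups after aggregation, WHERE filters rows before.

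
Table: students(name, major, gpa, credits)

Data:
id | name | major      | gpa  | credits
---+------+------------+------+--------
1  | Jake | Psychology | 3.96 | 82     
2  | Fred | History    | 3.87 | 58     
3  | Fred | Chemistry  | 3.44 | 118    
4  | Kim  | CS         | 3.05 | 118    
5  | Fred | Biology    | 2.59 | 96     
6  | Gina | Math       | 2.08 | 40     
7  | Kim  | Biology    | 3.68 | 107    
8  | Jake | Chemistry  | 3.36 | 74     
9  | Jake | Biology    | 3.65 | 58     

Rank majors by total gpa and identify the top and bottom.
SELECT major, SUM(gpa)
FROM students
GROUP BY major
ORDER BY SUM(gpa)

All groups:
  Math: 2.08
  CS: 3.05
  History: 3.87
  Psychology: 3.96
  Chemistry: 6.80
  Biology: 9.92

Highest: Biology (9.92)
Lowest: Math (2.08)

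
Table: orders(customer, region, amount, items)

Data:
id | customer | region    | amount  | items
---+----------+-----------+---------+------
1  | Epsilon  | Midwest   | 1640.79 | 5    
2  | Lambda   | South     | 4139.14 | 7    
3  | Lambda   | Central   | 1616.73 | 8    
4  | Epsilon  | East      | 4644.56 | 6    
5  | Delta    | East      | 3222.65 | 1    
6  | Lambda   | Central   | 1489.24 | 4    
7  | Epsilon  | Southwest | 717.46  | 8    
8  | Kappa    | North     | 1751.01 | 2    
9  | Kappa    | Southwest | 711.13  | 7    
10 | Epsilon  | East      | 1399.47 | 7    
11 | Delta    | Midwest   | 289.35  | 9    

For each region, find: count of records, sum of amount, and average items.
SELECT region,
       COUNT(*) as cnt,
       SUM(amount) as total_amount,
       AVG(items) as avg_items
FROM orders
GROUP BY region

Result:
  Central: 2 records, 3105.97 total amount, 6.00 avg items
  East: 3 records, 9266.68 total amount, 4.67 avg items
  Midwest: 2 records, 1930.14 total amount, 7.00 avg items
  North: 1 records, 1751.01 total amount, 2.00 avg items
  South: 1 records, 4139.14 total amount, 7.00 avg items
  Southwest: 2 records, 1428.59 total amount, 7.50 avg items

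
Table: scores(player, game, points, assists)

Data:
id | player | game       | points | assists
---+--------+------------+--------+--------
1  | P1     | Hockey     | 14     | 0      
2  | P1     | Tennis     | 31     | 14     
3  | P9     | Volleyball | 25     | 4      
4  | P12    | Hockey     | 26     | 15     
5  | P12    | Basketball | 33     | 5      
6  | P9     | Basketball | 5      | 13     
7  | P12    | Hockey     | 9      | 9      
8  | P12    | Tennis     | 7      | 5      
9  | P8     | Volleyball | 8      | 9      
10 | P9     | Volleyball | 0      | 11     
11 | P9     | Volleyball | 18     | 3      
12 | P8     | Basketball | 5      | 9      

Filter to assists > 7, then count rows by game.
SELECT game, COUNT(*)
FROM scores
WHERE assists > 7
GROUP BY game

Note: WHERE filters rows before grouping.

Result:
  Basketball: 2
  Hockey: 2
  Tennis: 1
  Volleyball: 2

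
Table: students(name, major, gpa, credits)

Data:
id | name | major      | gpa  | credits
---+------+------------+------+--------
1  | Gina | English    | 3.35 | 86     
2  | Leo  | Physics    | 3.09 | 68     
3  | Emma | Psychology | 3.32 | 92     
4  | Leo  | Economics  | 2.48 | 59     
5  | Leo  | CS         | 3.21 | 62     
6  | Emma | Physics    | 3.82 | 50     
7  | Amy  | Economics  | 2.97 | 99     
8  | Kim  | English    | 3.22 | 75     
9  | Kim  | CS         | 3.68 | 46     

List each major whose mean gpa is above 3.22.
SELECT major, AVG(gpa)
FROM students
GROUP BY major
HAVING AVG(gpa) > 3.22

Result:
  CS: avg=3.45
  English: avg=3.29
  Physics: avg=3.46
  Psychology: avg=3.32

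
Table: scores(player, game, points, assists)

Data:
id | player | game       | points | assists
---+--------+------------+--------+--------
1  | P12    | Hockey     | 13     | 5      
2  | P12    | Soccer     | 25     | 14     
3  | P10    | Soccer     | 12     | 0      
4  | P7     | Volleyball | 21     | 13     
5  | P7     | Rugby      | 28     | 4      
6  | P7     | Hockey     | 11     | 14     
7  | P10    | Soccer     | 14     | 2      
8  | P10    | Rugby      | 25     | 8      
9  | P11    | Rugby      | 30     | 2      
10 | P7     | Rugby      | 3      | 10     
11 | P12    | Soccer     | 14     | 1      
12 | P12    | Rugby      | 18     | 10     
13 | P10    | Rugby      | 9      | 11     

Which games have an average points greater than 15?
SELECT game, AVG(points)
FROM scores
GROUP BY game
HAVING AVG(points) > 15

Result:
  Rugby: avg=18.83
  Soccer: avg=16.25
  Volleyball: avg=21.00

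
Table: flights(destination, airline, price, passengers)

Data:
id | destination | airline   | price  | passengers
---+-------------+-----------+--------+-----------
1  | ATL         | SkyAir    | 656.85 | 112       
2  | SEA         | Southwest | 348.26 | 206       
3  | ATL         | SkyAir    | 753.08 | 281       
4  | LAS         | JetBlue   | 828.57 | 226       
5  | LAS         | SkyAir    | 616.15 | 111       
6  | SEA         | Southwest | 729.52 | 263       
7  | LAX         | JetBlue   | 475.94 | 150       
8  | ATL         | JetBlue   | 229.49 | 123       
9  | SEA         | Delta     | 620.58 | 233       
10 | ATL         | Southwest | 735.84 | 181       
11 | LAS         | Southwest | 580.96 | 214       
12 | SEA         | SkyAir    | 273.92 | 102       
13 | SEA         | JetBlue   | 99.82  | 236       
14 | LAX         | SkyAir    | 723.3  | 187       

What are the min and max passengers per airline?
SELECT airline, MIN(passengers), MAX(passengers)
FROM flights
GROUP BY airline

Result:
  Delta: min=233, max=233
  JetBlue: min=123, max=236
  SkyAir: min=102, max=281
  Southwest: min=181, max=263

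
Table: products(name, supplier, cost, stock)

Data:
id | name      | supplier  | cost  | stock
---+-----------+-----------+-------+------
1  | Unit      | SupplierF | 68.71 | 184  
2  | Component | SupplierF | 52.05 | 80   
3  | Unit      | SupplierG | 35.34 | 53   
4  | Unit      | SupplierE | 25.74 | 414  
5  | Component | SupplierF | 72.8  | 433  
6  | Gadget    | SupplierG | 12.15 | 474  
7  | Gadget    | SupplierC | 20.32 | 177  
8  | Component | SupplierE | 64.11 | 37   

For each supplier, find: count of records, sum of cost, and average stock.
SELECT supplier,
       COUNT(*) as cnt,
       SUM(cost) as total_cost,
       AVG(stock) as avg_stock
FROM products
GROUP BY supplier

Result:
  SupplierC: 1 records, 20.32 total cost, 177.00 avg stock
  SupplierE: 2 records, 89.85 total cost, 225.50 avg stock
  SupplierF: 3 records, 193.56 total cost, 232.33 avg stock
  SupplierG: 2 records, 47.49 total cost, 263.50 avg stock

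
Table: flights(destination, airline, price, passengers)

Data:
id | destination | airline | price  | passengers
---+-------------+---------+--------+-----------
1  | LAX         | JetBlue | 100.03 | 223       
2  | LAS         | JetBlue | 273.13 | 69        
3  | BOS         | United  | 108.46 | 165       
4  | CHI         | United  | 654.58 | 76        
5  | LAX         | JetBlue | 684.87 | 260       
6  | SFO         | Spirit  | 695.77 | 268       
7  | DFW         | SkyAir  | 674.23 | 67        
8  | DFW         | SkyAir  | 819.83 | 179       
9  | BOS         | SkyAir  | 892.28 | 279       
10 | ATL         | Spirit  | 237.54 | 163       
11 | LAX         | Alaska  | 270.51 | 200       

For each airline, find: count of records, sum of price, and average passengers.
SELECT airline,
       COUNT(*) as cnt,
       SUM(price) as total_price,
       AVG(passengers) as avg_passengers
FROM flights
GROUP BY airline

Result:
  Alaska: 1 records, 270.51 total price, 200.00 avg passengers
  JetBlue: 3 records, 1058.03 total price, 184.00 avg passengers
  SkyAir: 3 records, 2386.34 total price, 175.00 avg passengers
  Spirit: 2 records, 933.31 total price, 215.50 avg passengers
  United: 2 records, 763.04 total price, 120.50 avg passengers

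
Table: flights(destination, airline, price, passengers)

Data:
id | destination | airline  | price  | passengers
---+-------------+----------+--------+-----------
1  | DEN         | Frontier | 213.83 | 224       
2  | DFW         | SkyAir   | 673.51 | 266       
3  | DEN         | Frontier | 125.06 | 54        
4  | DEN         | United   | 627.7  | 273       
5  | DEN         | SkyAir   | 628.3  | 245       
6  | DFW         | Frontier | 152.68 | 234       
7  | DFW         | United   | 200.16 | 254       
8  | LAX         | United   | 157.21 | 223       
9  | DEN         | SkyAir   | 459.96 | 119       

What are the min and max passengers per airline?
SELECT airline, MIN(passengers), MAX(passengers)
FROM flights
GROUP BY airline

Result:
  Frontier: min=54, max=234
  SkyAir: min=119, max=266
  United: min=223, max=273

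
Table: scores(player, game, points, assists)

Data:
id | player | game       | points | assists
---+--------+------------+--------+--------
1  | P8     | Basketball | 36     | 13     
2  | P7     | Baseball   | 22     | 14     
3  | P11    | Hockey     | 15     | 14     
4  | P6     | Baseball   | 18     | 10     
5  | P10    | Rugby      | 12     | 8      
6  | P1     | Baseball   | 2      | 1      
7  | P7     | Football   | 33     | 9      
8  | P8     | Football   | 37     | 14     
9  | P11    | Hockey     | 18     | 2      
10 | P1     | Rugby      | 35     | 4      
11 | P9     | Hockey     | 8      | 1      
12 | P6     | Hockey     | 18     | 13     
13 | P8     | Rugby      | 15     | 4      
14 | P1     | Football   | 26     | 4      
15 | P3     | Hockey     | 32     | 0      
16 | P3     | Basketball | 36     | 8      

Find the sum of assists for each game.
SELECT game, SUM(assists) as result
FROM scores
GROUP BY game

Result:
  Baseball: 25
  Basketball: 21
  Football: 27
  Hockey: 30
  Rugby: 16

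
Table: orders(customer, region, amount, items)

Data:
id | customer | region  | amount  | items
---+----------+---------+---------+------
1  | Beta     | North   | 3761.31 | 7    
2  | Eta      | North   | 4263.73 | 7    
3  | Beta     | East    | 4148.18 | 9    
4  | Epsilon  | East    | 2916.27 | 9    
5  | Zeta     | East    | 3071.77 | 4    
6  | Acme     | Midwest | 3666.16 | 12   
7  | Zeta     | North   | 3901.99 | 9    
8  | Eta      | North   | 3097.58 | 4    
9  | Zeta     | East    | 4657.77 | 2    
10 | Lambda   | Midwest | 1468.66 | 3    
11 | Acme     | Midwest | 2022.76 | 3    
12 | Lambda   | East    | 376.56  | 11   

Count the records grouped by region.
SELECT region, COUNT(*) as count
FROM orders
GROUP BY region

Result:
  East: 5
  Midwest: 3
  North: 4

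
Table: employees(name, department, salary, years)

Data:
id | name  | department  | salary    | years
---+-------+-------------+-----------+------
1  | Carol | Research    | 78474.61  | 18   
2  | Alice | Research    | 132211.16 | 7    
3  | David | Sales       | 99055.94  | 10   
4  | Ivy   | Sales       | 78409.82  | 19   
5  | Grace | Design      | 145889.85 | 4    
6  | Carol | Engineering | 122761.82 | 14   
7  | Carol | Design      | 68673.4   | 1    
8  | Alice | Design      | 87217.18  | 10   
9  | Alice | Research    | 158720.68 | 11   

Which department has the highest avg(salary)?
SELECT department, AVG(salary) as val
FROM employees
GROUP BY department
ORDER BY val DESC
LIMIT 1

Result: Research with avg(salary) = 123135.48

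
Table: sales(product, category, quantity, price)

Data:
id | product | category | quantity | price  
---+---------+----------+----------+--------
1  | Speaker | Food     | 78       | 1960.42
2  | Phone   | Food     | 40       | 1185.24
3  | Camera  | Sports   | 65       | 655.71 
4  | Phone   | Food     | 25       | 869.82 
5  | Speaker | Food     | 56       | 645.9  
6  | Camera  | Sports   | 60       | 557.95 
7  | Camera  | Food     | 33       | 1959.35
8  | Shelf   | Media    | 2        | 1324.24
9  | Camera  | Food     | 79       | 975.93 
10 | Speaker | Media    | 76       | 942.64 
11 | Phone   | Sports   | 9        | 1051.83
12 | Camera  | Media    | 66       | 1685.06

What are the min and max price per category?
SELECT category, MIN(price), MAX(price)
FROM sales
GROUP BY category

Result:
  Food: min=645.90, max=1960.42
  Media: min=942.64, max=1685.06
  Sports: min=557.95, max=1051.83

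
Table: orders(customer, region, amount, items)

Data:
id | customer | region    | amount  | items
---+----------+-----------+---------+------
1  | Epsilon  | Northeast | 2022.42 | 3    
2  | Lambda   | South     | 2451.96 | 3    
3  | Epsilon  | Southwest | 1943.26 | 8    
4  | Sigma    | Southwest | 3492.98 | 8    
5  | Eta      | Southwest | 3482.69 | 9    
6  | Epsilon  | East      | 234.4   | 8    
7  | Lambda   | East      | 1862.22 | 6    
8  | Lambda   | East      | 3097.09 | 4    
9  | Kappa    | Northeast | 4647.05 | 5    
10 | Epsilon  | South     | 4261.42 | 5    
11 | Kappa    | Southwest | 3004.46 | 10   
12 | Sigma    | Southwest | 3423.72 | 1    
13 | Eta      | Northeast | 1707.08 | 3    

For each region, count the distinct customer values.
SELECT region, COUNT(DISTINCT customer)
FROM orders
GROUP BY region

Result:
  East: 2 distinct
  Northeast: 3 distinct
  South: 2 distinct
  Southwest: 4 distinct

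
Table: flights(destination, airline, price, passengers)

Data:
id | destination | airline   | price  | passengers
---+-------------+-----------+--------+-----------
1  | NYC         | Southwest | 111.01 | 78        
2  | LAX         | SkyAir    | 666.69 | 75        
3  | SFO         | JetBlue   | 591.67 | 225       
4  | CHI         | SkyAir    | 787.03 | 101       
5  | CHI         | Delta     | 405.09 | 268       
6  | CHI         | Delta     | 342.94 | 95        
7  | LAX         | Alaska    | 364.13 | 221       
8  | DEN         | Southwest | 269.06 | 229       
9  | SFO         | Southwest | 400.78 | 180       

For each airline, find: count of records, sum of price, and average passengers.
SELECT airline,
       COUNT(*) as cnt,
       SUM(price) as total_price,
       AVG(passengers) as avg_passengers
FROM flights
GROUP BY airline

Result:
  Alaska: 1 records, 364.13 total price, 221.00 avg passengers
  Delta: 2 records, 748.03 total price, 181.50 avg passengers
  JetBlue: 1 records, 591.67 total price, 225.00 avg passengers
  SkyAir: 2 records, 1453.72 total price, 88.00 avg passengers
  Southwest: 3 records, 780.85 total price, 162.33 avg passengers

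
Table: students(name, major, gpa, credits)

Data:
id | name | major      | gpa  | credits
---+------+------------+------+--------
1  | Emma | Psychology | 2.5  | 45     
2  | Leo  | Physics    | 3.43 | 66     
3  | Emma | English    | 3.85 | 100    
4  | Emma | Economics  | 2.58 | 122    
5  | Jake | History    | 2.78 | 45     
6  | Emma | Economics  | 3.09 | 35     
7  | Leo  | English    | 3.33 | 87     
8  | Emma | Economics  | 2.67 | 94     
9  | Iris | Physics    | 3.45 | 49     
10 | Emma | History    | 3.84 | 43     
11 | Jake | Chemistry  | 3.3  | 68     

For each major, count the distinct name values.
SELECT major, COUNT(DISTINCT name)
FROM students
GROUP BY major

Result:
  Chemistry: 1 distinct
  Economics: 1 distinct
  English: 2 distinct
  History: 2 distinct
  Physics: 2 distinct
  Psychology: 1 distinct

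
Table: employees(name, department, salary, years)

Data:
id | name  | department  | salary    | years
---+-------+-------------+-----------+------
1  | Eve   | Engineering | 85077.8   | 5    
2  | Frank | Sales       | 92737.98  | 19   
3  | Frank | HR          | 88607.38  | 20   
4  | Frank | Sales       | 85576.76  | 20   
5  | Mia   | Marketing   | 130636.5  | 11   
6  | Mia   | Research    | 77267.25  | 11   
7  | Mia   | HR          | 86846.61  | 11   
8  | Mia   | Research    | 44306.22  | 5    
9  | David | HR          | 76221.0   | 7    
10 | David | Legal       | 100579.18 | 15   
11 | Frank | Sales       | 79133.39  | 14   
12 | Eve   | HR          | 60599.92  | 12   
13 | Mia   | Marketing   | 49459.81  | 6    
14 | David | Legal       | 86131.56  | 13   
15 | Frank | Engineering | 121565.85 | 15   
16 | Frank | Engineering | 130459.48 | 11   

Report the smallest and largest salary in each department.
SELECT department, MIN(salary), MAX(salary)
FROM employees
GROUP BY department

Result:
  Engineering: min=85077.80, max=130459.48
  HR: min=60599.92, max=88607.38
  Legal: min=86131.56, max=100579.18
  Marketing: min=49459.81, max=130636.50
  Research: min=44306.22, max=77267.25
  Sales: min=79133.39, max=92737.98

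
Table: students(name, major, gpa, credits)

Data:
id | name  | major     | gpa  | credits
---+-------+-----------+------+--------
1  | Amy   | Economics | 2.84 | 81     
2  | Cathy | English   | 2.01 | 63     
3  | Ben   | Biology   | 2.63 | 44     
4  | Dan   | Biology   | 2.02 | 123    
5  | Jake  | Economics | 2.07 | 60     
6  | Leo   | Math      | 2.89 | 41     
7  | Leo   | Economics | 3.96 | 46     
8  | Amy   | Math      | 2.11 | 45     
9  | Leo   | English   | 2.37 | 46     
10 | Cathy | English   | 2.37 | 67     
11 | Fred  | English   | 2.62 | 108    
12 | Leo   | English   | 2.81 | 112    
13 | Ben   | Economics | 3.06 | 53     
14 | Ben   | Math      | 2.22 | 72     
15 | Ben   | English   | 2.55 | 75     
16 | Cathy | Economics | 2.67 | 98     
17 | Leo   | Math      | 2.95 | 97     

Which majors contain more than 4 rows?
SELECT major, COUNT(*) as cnt
FROM students
GROUP BY major
HAVING COUNT(*) > 4

Result:
  Economics: 5
  English: 6

Note: HAVING filters groups after aggregation, WHERE filters rows before.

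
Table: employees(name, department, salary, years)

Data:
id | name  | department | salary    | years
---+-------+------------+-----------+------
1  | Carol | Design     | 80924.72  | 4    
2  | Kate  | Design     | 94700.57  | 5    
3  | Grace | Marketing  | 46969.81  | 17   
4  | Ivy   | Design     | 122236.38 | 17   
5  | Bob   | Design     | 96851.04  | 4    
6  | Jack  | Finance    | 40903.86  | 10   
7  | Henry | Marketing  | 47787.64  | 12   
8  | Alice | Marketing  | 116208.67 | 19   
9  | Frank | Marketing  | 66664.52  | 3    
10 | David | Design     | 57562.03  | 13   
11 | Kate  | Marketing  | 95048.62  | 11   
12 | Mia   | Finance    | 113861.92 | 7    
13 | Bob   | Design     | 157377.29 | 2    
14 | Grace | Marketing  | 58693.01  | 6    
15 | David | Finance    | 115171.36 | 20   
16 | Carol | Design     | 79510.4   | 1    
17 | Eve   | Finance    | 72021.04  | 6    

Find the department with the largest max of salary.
SELECT department, MAX(salary) as val
FROM employees
GROUP BY department
ORDER BY val DESC
LIMIT 1

Result: Design with max(salary) = 157377.29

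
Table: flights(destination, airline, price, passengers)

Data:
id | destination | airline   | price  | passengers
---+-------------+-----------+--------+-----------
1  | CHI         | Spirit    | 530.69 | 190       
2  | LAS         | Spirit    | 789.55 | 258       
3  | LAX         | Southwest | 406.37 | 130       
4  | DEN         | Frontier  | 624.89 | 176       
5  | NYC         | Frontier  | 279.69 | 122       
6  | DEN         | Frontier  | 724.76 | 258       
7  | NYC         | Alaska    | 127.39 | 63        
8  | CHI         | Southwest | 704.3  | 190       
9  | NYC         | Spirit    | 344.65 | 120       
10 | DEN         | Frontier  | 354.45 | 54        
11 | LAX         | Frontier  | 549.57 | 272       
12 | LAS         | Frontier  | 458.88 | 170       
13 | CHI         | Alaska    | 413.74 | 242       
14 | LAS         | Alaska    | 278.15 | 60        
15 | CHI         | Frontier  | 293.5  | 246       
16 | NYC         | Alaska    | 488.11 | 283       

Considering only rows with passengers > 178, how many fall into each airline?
SELECT airline, COUNT(*)
FROM flights
WHERE passengers > 178
GROUP BY airline

Note: WHERE filters rows before grouping.

Result:
  Alaska: 2
  Frontier: 3
  Southwest: 1
  Spirit: 2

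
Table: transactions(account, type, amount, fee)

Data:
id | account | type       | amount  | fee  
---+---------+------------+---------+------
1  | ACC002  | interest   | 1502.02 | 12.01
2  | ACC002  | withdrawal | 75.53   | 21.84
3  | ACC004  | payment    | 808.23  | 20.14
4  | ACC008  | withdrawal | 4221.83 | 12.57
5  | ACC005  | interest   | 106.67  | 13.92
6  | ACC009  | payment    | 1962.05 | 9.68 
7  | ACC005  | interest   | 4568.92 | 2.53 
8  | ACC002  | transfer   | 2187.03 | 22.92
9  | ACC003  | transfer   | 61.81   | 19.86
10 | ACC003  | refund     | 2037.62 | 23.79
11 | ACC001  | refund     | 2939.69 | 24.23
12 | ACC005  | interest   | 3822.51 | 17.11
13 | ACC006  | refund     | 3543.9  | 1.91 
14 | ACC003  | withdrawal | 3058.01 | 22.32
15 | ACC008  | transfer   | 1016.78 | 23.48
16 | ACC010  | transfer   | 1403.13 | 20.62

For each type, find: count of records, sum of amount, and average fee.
SELECT type,
       COUNT(*) as cnt,
       SUM(amount) as total_amount,
       AVG(fee) as avg_fee
FROM transactions
GROUP BY type

Result:
  interest: 4 records, 10000.12 total amount, 11.39 avg fee
  payment: 2 records, 2770.28 total amount, 14.91 avg fee
  refund: 3 records, 8521.21 total amount, 16.64 avg fee
  transfer: 4 records, 4668.75 total amount, 21.72 avg fee
  withdrawal: 3 records, 7355.37 total amount, 18.91 avg fee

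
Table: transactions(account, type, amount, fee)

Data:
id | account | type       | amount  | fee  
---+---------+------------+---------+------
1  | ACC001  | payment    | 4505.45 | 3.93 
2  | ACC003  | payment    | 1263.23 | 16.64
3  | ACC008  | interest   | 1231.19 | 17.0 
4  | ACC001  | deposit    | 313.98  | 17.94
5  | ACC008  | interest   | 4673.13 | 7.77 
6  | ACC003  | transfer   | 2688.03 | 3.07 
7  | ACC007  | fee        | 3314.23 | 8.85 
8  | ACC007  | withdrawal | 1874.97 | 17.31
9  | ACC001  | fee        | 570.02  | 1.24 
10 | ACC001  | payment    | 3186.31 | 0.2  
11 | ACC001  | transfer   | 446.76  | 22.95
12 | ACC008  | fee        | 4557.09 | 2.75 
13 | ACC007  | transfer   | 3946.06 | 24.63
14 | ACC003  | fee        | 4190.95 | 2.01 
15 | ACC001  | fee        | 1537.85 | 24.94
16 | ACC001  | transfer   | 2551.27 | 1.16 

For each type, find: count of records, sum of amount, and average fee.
SELECT type,
       COUNT(*) as cnt,
       SUM(amount) as total_amount,
       AVG(fee) as avg_fee
FROM transactions
GROUP BY type

Result:
  deposit: 1 records, 313.98 total amount, 17.94 avg fee
  fee: 5 records, 14170.14 total amount, 7.96 avg fee
  interest: 2 records, 5904.32 total amount, 12.39 avg fee
  payment: 3 records, 8954.99 total amount, 6.92 avg fee
  transfer: 4 records, 9632.12 total amount, 12.95 avg fee
  withdrawal: 1 records, 1874.97 total amount, 17.31 avg fee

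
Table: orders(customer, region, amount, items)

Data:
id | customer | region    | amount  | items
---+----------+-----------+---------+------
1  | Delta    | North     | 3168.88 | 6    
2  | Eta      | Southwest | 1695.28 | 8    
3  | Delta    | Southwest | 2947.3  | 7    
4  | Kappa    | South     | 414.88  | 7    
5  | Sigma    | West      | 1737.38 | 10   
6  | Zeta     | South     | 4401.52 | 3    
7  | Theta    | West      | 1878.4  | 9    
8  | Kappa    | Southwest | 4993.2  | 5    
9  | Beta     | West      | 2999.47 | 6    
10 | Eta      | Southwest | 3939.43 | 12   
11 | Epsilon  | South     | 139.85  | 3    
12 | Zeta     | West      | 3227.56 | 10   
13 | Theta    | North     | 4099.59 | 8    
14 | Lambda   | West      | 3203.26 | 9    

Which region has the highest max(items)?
SELECT region, MAX(items) as val
FROM orders
GROUP BY region
ORDER BY val DESC
LIMIT 1

Result: Southwest with max(items) = 12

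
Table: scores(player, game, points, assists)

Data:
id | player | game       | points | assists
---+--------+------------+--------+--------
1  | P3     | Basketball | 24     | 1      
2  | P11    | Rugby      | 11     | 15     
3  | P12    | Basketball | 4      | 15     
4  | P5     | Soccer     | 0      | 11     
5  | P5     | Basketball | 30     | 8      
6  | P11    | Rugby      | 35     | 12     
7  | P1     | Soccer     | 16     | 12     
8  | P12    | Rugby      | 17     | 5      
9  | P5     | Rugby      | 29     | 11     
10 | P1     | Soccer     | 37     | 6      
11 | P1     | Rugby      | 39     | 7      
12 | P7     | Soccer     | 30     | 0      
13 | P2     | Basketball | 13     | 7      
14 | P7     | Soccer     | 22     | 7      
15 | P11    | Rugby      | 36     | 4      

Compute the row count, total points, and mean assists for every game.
SELECT game,
       COUNT(*) as cnt,
       SUM(points) as total_points,
       AVG(assists) as avg_assists
FROM scores
GROUP BY game

Result:
  Basketball: 4 records, 71 total points, 7.75 avg assists
  Rugby: 6 records, 167 total points, 9.00 avg assists
  Soccer: 5 records, 105 total points, 7.20 avg assists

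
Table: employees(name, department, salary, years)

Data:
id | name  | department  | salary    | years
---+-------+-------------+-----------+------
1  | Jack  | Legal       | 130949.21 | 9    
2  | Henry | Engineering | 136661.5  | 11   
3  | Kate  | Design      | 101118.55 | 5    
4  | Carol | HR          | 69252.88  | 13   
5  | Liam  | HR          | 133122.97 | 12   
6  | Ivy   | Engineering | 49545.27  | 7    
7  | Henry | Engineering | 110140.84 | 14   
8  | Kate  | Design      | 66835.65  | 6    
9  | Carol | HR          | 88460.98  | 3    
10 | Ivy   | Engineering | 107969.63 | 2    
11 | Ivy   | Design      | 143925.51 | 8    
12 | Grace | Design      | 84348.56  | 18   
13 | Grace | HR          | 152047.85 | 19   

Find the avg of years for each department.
SELECT department, AVG(years) as result
FROM employees
GROUP BY department

Result:
  Design: 9.25
  Engineering: 8.50
  HR: 11.75
  Legal: 9.00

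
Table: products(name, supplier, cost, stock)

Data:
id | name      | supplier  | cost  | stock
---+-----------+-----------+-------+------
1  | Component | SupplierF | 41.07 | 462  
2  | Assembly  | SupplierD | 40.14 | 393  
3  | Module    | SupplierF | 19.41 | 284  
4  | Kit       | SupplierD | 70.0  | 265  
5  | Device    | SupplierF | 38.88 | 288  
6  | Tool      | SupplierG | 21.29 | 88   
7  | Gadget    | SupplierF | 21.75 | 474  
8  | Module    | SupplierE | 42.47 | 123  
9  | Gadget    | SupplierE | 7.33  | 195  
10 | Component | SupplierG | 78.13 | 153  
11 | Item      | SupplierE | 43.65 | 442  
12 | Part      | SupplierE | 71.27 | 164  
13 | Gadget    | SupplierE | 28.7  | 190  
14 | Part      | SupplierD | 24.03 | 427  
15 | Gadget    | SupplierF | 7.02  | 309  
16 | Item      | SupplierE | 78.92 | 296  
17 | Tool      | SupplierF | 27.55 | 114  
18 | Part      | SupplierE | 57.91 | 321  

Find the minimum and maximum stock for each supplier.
SELECT supplier, MIN(stock), MAX(stock)
FROM products
GROUP BY supplier

Result:
  SupplierD: min=265, max=427
  SupplierE: min=123, max=442
  SupplierF: min=114, max=474
  SupplierG: min=88, max=153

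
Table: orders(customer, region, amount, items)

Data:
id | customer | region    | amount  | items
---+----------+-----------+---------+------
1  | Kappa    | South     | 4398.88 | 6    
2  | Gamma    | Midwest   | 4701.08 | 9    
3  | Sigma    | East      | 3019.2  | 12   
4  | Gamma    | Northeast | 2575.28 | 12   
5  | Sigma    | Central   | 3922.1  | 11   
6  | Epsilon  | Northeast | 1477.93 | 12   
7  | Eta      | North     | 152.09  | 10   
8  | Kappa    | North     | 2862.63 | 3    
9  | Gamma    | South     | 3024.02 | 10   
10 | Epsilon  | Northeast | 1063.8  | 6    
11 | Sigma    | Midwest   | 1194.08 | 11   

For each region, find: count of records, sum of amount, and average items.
SELECT region,
       COUNT(*) as cnt,
       SUM(amount) as total_amount,
       AVG(items) as avg_items
FROM orders
GROUP BY region

Result:
  Central: 1 records, 3922.10 total amount, 11.00 avg items
  East: 1 records, 3019.20 total amount, 12.00 avg items
  Midwest: 2 records, 5895.16 total amount, 10.00 avg items
  North: 2 records, 3014.72 total amount, 6.50 avg items
  Northeast: 3 records, 5117.01 total amount, 10.00 avg items
  South: 2 records, 7422.90 total amount, 8.00 avg items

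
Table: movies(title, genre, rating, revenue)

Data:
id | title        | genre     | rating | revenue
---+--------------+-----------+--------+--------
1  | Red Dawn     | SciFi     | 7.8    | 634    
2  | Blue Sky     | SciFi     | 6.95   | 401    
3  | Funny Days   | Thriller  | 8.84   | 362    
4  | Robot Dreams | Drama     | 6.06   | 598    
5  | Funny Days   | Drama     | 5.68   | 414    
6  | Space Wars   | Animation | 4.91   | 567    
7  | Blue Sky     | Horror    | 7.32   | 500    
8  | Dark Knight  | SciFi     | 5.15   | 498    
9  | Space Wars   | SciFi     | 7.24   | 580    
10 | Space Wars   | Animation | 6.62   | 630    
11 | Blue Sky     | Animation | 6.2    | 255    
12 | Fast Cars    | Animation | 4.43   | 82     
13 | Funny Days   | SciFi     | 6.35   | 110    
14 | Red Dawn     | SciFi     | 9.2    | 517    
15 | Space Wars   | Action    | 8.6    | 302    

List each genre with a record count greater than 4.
SELECT genre, COUNT(*) as cnt
FROM movies
GROUP BY genre
HAVING COUNT(*) > 4

Result:
  SciFi: 6

Note: HAVING filters groups after aggregation, WHERE filters rows before.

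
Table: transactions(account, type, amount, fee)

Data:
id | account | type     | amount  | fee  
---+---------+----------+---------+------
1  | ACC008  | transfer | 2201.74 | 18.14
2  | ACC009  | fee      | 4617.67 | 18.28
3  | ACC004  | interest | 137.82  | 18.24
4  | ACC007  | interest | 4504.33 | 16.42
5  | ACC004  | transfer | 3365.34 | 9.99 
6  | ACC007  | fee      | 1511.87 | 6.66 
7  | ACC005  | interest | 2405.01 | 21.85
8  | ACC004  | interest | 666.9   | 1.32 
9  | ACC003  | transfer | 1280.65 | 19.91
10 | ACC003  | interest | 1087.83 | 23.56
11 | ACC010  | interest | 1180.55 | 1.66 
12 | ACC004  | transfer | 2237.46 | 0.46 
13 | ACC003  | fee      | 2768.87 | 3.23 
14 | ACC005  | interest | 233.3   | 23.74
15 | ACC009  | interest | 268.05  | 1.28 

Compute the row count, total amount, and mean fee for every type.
SELECT type,
       COUNT(*) as cnt,
       SUM(amount) as total_amount,
       AVG(fee) as avg_fee
FROM transactions
GROUP BY type

Result:
  fee: 3 records, 8898.41 total amount, 9.39 avg fee
  interest: 8 records, 10483.79 total amount, 13.51 avg fee
  transfer: 4 records, 9085.19 total amount, 12.13 avg fee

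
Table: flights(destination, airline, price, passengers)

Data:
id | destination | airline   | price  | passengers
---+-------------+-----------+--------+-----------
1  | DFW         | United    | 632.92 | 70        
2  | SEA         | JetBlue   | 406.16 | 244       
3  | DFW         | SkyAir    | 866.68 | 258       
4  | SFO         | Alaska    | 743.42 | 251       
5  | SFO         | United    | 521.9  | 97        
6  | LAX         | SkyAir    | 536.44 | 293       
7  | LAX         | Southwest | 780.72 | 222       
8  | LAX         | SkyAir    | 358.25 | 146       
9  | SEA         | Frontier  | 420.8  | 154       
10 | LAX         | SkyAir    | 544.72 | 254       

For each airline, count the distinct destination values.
SELECT airline, COUNT(DISTINCT destination)
FROM flights
GROUP BY airline

Result:
  Alaska: 1 distinct
  Frontier: 1 distinct
  JetBlue: 1 distinct
  SkyAir: 2 distinct
  Southwest: 1 distinct
  United: 2 distinct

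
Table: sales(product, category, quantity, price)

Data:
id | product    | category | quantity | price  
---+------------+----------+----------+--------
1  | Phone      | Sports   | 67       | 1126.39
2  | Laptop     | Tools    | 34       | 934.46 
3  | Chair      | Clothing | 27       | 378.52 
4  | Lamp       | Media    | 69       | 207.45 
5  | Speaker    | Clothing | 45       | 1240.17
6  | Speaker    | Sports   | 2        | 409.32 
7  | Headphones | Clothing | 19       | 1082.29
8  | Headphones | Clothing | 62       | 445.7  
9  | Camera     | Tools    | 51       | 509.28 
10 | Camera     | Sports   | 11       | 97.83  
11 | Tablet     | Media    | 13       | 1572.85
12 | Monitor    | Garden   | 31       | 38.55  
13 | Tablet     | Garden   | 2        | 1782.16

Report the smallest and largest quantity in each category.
SELECT category, MIN(quantity), MAX(quantity)
FROM sales
GROUP BY category

Result:
  Clothing: min=19, max=62
  Garden: min=2, max=31
  Media: min=13, max=69
  Sports: min=2, max=67
  Tools: min=34, max=51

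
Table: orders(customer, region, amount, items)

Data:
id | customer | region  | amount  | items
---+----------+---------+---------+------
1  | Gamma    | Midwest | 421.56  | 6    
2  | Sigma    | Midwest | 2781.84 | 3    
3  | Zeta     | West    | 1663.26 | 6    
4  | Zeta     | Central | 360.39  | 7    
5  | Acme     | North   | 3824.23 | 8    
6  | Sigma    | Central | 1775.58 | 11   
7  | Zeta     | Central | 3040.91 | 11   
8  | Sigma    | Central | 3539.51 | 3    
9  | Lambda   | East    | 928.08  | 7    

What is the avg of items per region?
SELECT region, AVG(items) as result
FROM orders
GROUP BY region

Result:
  Central: 8.00
  East: 7.00
  Midwest: 4.50
  North: 8.00
  West: 6.00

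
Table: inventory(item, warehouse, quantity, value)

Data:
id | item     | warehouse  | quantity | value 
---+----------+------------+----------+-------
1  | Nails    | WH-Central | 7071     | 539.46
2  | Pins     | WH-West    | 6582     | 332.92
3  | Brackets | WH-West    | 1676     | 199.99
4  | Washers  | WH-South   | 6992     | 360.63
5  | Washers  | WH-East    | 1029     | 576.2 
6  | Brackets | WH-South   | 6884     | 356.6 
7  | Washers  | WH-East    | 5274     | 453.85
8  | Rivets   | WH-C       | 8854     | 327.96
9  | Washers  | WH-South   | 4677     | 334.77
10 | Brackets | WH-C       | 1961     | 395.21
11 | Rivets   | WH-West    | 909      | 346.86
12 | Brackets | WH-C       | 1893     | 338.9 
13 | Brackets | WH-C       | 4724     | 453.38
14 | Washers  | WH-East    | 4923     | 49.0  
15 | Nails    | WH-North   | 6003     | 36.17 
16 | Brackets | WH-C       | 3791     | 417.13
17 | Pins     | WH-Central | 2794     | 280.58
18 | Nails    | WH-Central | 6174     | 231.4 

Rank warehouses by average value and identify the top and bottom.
SELECT warehouse, AVG(value)
FROM inventory
GROUP BY warehouse
ORDER BY AVG(value)

All groups:
  WH-North: 36.17
  WH-West: 293.26
  WH-Central: 350.48
  WH-South: 350.67
  WH-East: 359.68
  WH-C: 386.52

Highest: WH-C (386.52)
Lowest: WH-North (36.17)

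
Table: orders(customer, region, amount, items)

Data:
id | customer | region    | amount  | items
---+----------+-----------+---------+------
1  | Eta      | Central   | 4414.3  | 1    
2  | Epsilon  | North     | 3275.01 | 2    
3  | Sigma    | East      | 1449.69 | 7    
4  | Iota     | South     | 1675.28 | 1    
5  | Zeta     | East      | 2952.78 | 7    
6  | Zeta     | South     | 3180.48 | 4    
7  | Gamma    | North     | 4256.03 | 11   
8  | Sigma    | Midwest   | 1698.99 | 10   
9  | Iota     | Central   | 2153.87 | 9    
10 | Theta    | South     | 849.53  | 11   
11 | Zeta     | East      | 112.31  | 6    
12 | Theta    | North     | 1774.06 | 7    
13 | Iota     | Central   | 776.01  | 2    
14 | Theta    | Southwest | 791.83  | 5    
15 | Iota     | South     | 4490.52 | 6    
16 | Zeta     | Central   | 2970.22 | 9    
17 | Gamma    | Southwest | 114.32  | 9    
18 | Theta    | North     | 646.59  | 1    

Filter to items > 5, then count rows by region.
SELECT region, COUNT(*)
FROM orders
WHERE items > 5
GROUP BY region

Note: WHERE filters rows before grouping.

Result:
  Central: 2
  East: 3
  Midwest: 1
  North: 2
  South: 2
  Southwest: 1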